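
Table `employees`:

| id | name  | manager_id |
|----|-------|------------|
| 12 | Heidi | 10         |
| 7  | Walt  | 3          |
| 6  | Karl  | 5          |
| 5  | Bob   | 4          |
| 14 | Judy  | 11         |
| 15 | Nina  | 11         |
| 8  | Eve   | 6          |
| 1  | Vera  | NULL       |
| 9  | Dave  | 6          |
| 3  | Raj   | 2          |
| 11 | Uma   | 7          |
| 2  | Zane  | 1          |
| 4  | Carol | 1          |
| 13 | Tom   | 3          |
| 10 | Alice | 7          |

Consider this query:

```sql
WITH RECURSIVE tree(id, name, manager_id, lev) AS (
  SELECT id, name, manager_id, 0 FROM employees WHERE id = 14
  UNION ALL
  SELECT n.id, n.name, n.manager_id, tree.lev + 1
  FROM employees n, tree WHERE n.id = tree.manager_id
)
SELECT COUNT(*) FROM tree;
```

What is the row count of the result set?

6

Base: id=14 (Judy), manager_id=11, lev 0.
Iteration 1: join on id=11 -> Uma (id 11, manager_id=7, lev 1).
Iteration 2: join on id=7 -> Walt (id 7, manager_id=3, lev 2).
Iteration 3: join on id=3 -> Raj (id 3, manager_id=2, lev 3).
Iteration 4: join on id=2 -> Zane (id 2, manager_id=1, lev 4).
Iteration 5: join on id=1 -> Vera (id 1, manager_id=NULL, lev 5).
Iteration 6: manager_id is NULL; no match; recursion stops.
Total rows emitted: 6.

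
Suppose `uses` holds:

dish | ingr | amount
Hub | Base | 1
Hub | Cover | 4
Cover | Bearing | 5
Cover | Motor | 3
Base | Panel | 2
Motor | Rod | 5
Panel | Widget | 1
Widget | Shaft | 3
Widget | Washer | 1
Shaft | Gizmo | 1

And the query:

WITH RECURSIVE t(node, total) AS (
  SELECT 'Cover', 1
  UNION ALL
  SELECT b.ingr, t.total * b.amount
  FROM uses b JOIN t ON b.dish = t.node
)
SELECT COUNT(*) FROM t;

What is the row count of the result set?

4

Base: (Cover, total=1).
Iteration 1: components of {Cover} -> Bearing = 1*5 = 5, Motor = 1*3 = 3.
Iteration 2: components of {Bearing,Motor} -> Rod = 3*5 = 15.
Iteration 3: no further components; recursion stops.
Total rows emitted: 4.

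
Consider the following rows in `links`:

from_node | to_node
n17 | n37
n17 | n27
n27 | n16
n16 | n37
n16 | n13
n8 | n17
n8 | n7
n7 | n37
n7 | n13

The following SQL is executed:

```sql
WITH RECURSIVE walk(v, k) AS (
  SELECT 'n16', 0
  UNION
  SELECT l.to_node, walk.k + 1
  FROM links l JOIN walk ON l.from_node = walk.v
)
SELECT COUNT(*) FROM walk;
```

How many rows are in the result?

3

Base: (n16, k=0).
Iteration 1: edges from {n16} -> (n13, k=1), (n37, k=1).
Iteration 2: no outgoing edges from {n13,n37}; recursion stops.
Total rows emitted: 3.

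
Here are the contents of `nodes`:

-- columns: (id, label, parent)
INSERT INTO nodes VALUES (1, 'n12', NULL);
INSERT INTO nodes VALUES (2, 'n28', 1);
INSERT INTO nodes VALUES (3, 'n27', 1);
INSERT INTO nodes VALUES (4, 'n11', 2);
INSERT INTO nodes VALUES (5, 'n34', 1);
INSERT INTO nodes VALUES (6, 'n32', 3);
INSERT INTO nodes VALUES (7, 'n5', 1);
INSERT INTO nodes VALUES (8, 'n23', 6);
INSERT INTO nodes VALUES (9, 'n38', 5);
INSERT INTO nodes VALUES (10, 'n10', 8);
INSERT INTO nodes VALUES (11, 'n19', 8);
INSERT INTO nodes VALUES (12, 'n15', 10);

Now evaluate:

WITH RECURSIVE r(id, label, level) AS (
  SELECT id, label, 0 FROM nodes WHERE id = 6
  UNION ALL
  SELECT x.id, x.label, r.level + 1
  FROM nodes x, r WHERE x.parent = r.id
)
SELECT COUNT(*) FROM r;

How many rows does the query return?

5

Base: id=6 (n32) at level 0.
Iteration 1: rows with parent in {6} -> n23 (id 8, level 1).
Iteration 2: rows with parent in {8} -> n10 (id 10, level 2), n19 (id 11, level 2).
Iteration 3: rows with parent in {10,11} -> n15 (id 12, level 3).
Iteration 4: no rows with parent in {12}; recursion stops.
Total rows emitted: 5.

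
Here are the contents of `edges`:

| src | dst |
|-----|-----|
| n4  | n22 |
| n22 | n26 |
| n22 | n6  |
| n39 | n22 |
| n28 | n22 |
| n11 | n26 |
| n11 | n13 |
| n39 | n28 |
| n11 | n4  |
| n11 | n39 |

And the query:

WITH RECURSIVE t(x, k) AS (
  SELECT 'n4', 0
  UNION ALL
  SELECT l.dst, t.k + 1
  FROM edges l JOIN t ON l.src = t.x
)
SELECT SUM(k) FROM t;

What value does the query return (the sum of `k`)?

5

Base: (n4, k=0).
Iteration 1: edges from {n4} -> (n22, k=1).
Iteration 2: edges from {n22} -> (n26, k=2), (n6, k=2).
Iteration 3: no outgoing edges from {n26,n6}; recursion stops.
SUM(k) = 0 + 1 + 2 + 2 = 5.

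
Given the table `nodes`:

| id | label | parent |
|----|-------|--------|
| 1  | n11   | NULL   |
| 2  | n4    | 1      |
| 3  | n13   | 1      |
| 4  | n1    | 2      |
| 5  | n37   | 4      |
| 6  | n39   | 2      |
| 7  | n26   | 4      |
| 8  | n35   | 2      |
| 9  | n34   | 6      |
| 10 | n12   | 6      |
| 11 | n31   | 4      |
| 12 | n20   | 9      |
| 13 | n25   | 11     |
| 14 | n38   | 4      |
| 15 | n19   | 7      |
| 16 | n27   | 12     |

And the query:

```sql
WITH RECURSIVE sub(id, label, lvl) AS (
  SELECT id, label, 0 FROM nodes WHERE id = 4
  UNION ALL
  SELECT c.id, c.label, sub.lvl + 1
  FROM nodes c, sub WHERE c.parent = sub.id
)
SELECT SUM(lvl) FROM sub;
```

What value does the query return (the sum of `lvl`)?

8

Base: id=4 (n1) at lvl 0.
Iteration 1: rows with parent in {4} -> n37 (id 5, lvl 1), n26 (id 7, lvl 1), n31 (id 11, lvl 1), n38 (id 14, lvl 1).
Iteration 2: rows with parent in {5,7,11,14} -> n25 (id 13, lvl 2), n19 (id 15, lvl 2).
Iteration 3: no rows with parent in {13,15}; recursion stops.
SUM(lvl) = 0 + 1 + 1 + 1 + 1 + 2 + 2 = 8.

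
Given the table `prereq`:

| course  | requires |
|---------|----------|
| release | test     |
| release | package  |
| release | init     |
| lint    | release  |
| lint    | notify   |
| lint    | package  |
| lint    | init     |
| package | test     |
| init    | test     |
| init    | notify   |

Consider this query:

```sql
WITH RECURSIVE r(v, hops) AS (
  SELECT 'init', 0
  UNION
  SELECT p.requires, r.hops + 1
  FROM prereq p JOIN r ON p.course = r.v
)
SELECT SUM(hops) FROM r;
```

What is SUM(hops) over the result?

2

Base: (init, hops=0).
Iteration 1: edges from {init} -> (notify, hops=1), (test, hops=1).
Iteration 2: no outgoing edges from {notify,test}; recursion stops.
SUM(hops) = 0 + 1 + 1 = 2.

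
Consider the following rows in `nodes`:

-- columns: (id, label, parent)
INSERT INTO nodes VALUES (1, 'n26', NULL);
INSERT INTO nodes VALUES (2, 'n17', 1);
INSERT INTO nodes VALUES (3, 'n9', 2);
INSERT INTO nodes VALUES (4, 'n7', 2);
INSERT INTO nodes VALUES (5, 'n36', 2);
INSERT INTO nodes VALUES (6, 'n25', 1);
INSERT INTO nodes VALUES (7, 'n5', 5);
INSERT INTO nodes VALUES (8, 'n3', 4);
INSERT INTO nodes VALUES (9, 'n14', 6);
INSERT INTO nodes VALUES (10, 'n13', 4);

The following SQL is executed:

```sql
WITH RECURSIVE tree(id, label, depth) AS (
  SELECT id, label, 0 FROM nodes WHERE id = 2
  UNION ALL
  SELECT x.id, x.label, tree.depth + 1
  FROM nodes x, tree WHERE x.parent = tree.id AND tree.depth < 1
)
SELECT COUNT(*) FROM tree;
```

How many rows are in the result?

Base: id=2 (n17) at depth 0.
Iteration 1: rows with parent in {2} -> n9 (id 3, depth 1), n7 (id 4, depth 1), n36 (id 5, depth 1).
Iteration 2: depth < 1 fails for all current rows; recursion stops.
Total rows emitted: 4.

4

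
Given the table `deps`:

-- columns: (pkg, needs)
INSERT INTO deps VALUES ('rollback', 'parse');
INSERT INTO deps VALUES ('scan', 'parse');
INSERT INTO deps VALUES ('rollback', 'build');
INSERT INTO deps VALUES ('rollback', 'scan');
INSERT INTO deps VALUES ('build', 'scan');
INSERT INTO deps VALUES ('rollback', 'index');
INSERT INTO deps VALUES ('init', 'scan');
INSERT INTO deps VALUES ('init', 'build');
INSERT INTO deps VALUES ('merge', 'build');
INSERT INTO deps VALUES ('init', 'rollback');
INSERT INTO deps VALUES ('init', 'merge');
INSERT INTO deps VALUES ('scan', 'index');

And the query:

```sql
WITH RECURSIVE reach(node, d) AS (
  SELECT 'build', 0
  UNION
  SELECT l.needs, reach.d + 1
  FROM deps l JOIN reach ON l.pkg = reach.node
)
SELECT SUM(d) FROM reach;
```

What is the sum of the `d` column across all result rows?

5

Base: (build, d=0).
Iteration 1: edges from {build} -> (scan, d=1).
Iteration 2: edges from {scan} -> (index, d=2), (parse, d=2).
Iteration 3: no outgoing edges from {index,parse}; recursion stops.
SUM(d) = 0 + 1 + 2 + 2 = 5.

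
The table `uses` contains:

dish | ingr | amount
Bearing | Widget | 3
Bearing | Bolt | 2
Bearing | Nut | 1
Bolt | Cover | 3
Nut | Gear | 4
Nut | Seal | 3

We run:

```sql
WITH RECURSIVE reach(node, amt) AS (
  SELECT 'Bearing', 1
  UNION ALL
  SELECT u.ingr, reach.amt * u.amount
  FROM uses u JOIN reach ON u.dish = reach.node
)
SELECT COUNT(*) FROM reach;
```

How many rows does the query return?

7

Base: (Bearing, amt=1).
Iteration 1: components of {Bearing} -> Bolt = 1*2 = 2, Nut = 1*1 = 1, Widget = 1*3 = 3.
Iteration 2: components of {Bolt,Nut,Widget} -> Cover = 2*3 = 6, Gear = 1*4 = 4, Seal = 1*3 = 3.
Iteration 3: no further components; recursion stops.
Total rows emitted: 7.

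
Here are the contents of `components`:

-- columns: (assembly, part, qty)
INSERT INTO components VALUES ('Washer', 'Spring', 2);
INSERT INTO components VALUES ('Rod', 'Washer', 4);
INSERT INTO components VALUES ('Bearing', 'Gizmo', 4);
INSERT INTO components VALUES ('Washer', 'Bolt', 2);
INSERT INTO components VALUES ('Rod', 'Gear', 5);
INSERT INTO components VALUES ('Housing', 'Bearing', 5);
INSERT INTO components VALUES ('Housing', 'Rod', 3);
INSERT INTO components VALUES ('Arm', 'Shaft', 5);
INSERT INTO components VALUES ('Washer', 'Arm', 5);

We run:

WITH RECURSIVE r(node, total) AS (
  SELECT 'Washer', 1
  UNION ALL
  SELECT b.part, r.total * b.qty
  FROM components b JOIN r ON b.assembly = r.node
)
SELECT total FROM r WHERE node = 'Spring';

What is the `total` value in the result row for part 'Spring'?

Base: (Washer, total=1).
Iteration 1: components of {Washer} -> Arm = 1*5 = 5, Bolt = 1*2 = 2, Spring = 1*2 = 2.
Iteration 2: components of {Arm,Bolt,Spring} -> Shaft = 5*5 = 25.
Iteration 3: no further components; recursion stops.

2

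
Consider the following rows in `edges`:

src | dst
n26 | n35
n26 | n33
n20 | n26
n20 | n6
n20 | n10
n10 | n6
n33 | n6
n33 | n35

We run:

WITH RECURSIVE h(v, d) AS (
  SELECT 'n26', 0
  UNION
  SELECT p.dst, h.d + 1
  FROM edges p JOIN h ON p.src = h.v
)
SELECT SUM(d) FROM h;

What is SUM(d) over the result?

Base: (n26, d=0).
Iteration 1: edges from {n26} -> (n33, d=1), (n35, d=1).
Iteration 2: edges from {n33,n35} -> (n35, d=2), (n6, d=2).
Iteration 3: no outgoing edges from {n35,n6}; recursion stops.
SUM(d) = 0 + 1 + 1 + 2 + 2 = 6.

6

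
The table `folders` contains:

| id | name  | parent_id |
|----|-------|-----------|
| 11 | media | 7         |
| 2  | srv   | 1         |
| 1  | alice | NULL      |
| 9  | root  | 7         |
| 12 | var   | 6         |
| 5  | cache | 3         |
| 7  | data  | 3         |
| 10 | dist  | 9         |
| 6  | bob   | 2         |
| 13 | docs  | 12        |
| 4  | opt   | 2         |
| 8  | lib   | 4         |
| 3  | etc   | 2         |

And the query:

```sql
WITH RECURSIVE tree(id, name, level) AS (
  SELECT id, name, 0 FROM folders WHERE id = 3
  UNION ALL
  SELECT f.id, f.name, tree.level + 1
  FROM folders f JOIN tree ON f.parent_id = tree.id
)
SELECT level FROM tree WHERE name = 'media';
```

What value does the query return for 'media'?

Base: id=3 (etc) at level 0.
Iteration 1: rows with parent_id in {3} -> cache (id 5, level 1), data (id 7, level 1).
Iteration 2: rows with parent_id in {5,7} -> root (id 9, level 2), media (id 11, level 2).
Iteration 3: rows with parent_id in {9,11} -> dist (id 10, level 3).
Iteration 4: no rows with parent_id in {10}; recursion stops.

2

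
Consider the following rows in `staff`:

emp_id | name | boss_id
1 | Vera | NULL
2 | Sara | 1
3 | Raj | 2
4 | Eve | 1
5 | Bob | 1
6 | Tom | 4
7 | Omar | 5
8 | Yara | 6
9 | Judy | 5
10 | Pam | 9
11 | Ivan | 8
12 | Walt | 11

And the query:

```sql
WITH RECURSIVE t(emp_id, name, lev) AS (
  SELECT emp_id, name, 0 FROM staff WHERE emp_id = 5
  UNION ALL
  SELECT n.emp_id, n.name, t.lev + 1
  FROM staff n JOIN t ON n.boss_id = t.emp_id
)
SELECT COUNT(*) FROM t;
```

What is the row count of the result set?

Base: emp_id=5 (Bob) at lev 0.
Iteration 1: rows with boss_id in {5} -> Omar (id 7, lev 1), Judy (id 9, lev 1).
Iteration 2: rows with boss_id in {7,9} -> Pam (id 10, lev 2).
Iteration 3: no rows with boss_id in {10}; recursion stops.
Total rows emitted: 4.

4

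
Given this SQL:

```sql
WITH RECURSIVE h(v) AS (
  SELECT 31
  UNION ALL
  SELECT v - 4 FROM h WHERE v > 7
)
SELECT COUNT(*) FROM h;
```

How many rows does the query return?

7

Base: v=31.
Iteration 1: 31 > 7 holds -> v = 31 - 4 = 27.
Iteration 2: 27 > 7 holds -> v = 27 - 4 = 23.
Iteration 3: 23 > 7 holds -> v = 23 - 4 = 19.
Iteration 4: 19 > 7 holds -> v = 19 - 4 = 15.
Iteration 5: 15 > 7 holds -> v = 15 - 4 = 11.
Iteration 6: 11 > 7 holds -> v = 11 - 4 = 7.
Iteration 7: 7 > 7 fails; recursion stops.
Total rows emitted: 7.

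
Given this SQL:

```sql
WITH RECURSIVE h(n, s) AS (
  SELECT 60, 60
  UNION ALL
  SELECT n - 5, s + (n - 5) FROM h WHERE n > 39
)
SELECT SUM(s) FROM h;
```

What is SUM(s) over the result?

Base: n=60, s=60.
Iteration 1: 60 > 39 holds -> n = 60 - 5 = 55, s = 60 + 55 = 115.
Iteration 2: 55 > 39 holds -> n = 55 - 5 = 50, s = 115 + 50 = 165.
Iteration 3: 50 > 39 holds -> n = 50 - 5 = 45, s = 165 + 45 = 210.
Iteration 4: 45 > 39 holds -> n = 45 - 5 = 40, s = 210 + 40 = 250.
Iteration 5: 40 > 39 holds -> n = 40 - 5 = 35, s = 250 + 35 = 285.
Iteration 6: 35 > 39 fails; recursion stops.
SUM(s) = 60 + 115 + 165 + 210 + 250 + 285 = 1085.

1085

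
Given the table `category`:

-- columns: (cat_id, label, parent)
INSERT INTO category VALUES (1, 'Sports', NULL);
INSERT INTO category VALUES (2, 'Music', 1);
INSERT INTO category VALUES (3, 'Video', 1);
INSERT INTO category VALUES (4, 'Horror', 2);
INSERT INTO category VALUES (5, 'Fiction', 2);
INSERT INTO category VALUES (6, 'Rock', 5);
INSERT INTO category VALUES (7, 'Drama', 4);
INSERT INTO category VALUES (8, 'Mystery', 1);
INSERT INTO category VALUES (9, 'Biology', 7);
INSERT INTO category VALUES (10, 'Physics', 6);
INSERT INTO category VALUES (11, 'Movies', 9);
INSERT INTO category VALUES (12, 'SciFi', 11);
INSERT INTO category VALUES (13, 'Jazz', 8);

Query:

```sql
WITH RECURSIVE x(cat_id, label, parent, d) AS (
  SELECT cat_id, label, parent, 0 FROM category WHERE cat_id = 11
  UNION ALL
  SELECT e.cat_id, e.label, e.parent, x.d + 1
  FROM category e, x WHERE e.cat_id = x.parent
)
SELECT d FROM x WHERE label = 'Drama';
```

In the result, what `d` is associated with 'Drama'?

2

Base: cat_id=11 (Movies), parent=9, d 0.
Iteration 1: join on cat_id=9 -> Biology (id 9, parent=7, d 1).
Iteration 2: join on cat_id=7 -> Drama (id 7, parent=4, d 2).
Iteration 3: join on cat_id=4 -> Horror (id 4, parent=2, d 3).
Iteration 4: join on cat_id=2 -> Music (id 2, parent=1, d 4).
Iteration 5: join on cat_id=1 -> Sports (id 1, parent=NULL, d 5).
Iteration 6: parent is NULL; no match; recursion stops.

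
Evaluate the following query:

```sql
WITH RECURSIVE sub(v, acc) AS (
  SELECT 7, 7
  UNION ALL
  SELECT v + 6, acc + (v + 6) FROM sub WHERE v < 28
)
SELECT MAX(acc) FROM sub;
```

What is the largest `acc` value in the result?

95

Base: v=7, acc=7.
Iteration 1: 7 < 28 holds -> v = 7 + 6 = 13, acc = 7 + 13 = 20.
Iteration 2: 13 < 28 holds -> v = 13 + 6 = 19, acc = 20 + 19 = 39.
Iteration 3: 19 < 28 holds -> v = 19 + 6 = 25, acc = 39 + 25 = 64.
Iteration 4: 25 < 28 holds -> v = 25 + 6 = 31, acc = 64 + 31 = 95.
Iteration 5: 31 < 28 fails; recursion stops.
acc values: 7, 20, 39, 64, 95; the maximum is 95.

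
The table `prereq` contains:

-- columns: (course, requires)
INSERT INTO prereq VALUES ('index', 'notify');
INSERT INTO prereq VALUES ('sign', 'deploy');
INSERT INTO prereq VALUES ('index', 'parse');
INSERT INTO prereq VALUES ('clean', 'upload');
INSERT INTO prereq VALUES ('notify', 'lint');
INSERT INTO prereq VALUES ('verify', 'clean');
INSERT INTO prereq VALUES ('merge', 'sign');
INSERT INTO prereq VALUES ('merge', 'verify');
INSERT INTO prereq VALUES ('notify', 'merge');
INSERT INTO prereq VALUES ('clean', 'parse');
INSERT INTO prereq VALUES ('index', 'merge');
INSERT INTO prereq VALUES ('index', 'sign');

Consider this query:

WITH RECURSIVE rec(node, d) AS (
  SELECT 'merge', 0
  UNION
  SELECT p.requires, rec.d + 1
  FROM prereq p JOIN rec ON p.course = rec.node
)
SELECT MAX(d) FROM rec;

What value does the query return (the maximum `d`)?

Base: (merge, d=0).
Iteration 1: edges from {merge} -> (sign, d=1), (verify, d=1).
Iteration 2: edges from {sign,verify} -> (clean, d=2), (deploy, d=2).
Iteration 3: edges from {clean,deploy} -> (parse, d=3), (upload, d=3).
Iteration 4: no outgoing edges from {parse,upload}; recursion stops.
d values: 0, 1, 1, 2, 2, 3, 3; the maximum is 3.

3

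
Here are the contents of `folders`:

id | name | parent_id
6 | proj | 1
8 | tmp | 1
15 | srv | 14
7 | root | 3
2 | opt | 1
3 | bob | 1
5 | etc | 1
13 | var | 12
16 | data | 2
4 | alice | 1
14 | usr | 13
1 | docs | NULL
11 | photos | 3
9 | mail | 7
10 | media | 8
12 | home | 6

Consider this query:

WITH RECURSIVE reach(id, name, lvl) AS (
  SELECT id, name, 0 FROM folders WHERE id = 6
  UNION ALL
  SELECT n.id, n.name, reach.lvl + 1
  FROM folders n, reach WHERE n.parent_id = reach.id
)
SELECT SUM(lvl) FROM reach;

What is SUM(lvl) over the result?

Base: id=6 (proj) at lvl 0.
Iteration 1: rows with parent_id in {6} -> home (id 12, lvl 1).
Iteration 2: rows with parent_id in {12} -> var (id 13, lvl 2).
Iteration 3: rows with parent_id in {13} -> usr (id 14, lvl 3).
Iteration 4: rows with parent_id in {14} -> srv (id 15, lvl 4).
Iteration 5: no rows with parent_id in {15}; recursion stops.
SUM(lvl) = 0 + 1 + 2 + 3 + 4 = 10.

10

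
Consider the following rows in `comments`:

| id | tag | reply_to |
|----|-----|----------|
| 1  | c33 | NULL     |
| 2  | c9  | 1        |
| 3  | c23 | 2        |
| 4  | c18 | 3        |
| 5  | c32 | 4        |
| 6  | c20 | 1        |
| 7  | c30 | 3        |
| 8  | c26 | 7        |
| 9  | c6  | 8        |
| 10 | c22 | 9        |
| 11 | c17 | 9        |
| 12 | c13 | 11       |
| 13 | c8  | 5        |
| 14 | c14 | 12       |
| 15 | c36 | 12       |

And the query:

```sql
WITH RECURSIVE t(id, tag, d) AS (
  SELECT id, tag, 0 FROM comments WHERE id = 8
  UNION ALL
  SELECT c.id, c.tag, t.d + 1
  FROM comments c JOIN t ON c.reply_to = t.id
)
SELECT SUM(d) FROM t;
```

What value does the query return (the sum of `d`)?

16

Base: id=8 (c26) at d 0.
Iteration 1: rows with reply_to in {8} -> c6 (id 9, d 1).
Iteration 2: rows with reply_to in {9} -> c22 (id 10, d 2), c17 (id 11, d 2).
Iteration 3: rows with reply_to in {10,11} -> c13 (id 12, d 3).
Iteration 4: rows with reply_to in {12} -> c14 (id 14, d 4), c36 (id 15, d 4).
Iteration 5: no rows with reply_to in {14,15}; recursion stops.
SUM(d) = 0 + 1 + 2 + 2 + 3 + 4 + 4 = 16.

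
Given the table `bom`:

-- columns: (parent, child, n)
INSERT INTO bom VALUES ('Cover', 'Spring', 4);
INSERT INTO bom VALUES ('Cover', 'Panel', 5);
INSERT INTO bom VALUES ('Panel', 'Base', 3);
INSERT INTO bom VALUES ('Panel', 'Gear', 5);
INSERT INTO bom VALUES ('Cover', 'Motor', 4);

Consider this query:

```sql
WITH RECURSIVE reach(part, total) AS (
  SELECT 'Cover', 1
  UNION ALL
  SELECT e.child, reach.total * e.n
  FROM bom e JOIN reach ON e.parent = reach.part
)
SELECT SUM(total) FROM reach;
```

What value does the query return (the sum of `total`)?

Base: (Cover, total=1).
Iteration 1: components of {Cover} -> Motor = 1*4 = 4, Panel = 1*5 = 5, Spring = 1*4 = 4.
Iteration 2: components of {Motor,Panel,Spring} -> Base = 5*3 = 15, Gear = 5*5 = 25.
Iteration 3: no further components; recursion stops.
SUM(total) = 1 + 5 + 4 + 4 + 15 + 25 = 54.

54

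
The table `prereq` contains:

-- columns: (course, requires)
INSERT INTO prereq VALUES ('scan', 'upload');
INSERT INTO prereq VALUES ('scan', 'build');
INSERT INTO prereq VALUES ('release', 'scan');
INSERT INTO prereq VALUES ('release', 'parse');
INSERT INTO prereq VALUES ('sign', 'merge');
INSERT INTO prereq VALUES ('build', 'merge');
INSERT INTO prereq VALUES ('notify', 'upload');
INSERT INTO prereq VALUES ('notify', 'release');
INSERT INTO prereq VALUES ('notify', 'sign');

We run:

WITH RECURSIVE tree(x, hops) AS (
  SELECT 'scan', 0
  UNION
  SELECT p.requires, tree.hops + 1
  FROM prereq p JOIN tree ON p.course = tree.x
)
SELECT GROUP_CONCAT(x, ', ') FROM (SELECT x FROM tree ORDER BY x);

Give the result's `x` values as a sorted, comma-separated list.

Base: (scan, hops=0).
Iteration 1: edges from {scan} -> (build, hops=1), (upload, hops=1).
Iteration 2: edges from {build,upload} -> (merge, hops=2).
Iteration 3: no outgoing edges from {merge}; recursion stops.

build, merge, scan, upload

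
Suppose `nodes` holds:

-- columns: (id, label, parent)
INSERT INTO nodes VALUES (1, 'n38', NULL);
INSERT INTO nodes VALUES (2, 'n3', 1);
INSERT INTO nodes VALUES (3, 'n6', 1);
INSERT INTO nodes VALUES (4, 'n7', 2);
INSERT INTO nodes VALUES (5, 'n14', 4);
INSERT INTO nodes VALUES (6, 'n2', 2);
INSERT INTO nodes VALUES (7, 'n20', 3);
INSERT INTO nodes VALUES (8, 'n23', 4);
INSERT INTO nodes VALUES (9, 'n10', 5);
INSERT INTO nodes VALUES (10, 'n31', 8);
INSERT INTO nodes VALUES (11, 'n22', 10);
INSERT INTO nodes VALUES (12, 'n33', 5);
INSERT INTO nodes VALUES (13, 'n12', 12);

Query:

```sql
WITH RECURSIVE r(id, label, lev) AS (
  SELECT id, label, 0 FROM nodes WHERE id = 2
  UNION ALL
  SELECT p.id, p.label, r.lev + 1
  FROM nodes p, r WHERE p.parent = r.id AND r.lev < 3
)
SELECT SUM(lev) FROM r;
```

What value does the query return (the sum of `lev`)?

15

Base: id=2 (n3) at lev 0.
Iteration 1: rows with parent in {2} -> n7 (id 4, lev 1), n2 (id 6, lev 1).
Iteration 2: rows with parent in {4,6} -> n14 (id 5, lev 2), n23 (id 8, lev 2).
Iteration 3: rows with parent in {5,8} -> n10 (id 9, lev 3), n31 (id 10, lev 3), n33 (id 12, lev 3).
Iteration 4: lev < 3 fails for all current rows; recursion stops.
SUM(lev) = 0 + 1 + 1 + 2 + 2 + 3 + 3 + 3 = 15.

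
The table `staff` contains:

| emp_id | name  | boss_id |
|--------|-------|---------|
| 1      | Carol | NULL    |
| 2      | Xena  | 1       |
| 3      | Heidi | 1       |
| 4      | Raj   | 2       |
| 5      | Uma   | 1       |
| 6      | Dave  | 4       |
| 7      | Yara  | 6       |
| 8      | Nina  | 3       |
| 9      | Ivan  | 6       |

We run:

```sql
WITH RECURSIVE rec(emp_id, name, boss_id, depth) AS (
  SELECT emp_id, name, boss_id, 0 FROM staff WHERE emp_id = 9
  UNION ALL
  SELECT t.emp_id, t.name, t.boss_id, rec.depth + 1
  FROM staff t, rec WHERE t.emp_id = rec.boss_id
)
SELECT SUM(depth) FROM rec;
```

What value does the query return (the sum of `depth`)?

10

Base: emp_id=9 (Ivan), boss_id=6, depth 0.
Iteration 1: join on emp_id=6 -> Dave (id 6, boss_id=4, depth 1).
Iteration 2: join on emp_id=4 -> Raj (id 4, boss_id=2, depth 2).
Iteration 3: join on emp_id=2 -> Xena (id 2, boss_id=1, depth 3).
Iteration 4: join on emp_id=1 -> Carol (id 1, boss_id=NULL, depth 4).
Iteration 5: boss_id is NULL; no match; recursion stops.
SUM(depth) = 0 + 1 + 2 + 3 + 4 = 10.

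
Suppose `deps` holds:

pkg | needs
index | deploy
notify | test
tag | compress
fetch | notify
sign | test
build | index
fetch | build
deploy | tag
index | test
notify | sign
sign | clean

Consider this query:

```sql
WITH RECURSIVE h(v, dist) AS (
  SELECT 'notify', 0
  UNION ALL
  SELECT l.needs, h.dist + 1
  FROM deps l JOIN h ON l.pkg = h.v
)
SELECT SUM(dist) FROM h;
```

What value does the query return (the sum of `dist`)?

6

Base: (notify, dist=0).
Iteration 1: edges from {notify} -> (sign, dist=1), (test, dist=1).
Iteration 2: edges from {sign,test} -> (clean, dist=2), (test, dist=2).
Iteration 3: no outgoing edges from {clean,test}; recursion stops.
SUM(dist) = 0 + 1 + 1 + 2 + 2 = 6.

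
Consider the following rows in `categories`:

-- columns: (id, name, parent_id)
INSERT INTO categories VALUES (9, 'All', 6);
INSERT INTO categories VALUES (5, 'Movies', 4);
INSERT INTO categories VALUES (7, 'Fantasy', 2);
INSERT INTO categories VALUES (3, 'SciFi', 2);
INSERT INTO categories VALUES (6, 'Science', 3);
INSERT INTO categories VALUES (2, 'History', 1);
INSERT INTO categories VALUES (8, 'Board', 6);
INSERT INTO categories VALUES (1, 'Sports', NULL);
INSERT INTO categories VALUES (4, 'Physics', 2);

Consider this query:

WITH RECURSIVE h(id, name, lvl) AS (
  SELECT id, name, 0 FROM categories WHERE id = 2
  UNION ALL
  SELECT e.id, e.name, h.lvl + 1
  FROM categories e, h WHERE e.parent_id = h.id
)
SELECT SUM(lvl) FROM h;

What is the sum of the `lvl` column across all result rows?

Base: id=2 (History) at lvl 0.
Iteration 1: rows with parent_id in {2} -> SciFi (id 3, lvl 1), Physics (id 4, lvl 1), Fantasy (id 7, lvl 1).
Iteration 2: rows with parent_id in {3,4,7} -> Movies (id 5, lvl 2), Science (id 6, lvl 2).
Iteration 3: rows with parent_id in {5,6} -> Board (id 8, lvl 3), All (id 9, lvl 3).
Iteration 4: no rows with parent_id in {8,9}; recursion stops.
SUM(lvl) = 0 + 1 + 1 + 1 + 2 + 2 + 3 + 3 = 13.

13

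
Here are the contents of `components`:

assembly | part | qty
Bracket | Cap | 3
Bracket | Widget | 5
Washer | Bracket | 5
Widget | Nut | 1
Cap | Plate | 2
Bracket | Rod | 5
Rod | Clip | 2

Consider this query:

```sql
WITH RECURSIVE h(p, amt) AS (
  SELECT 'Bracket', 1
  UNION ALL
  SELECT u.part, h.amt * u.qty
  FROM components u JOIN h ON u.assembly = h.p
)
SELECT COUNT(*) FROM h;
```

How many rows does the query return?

Base: (Bracket, amt=1).
Iteration 1: components of {Bracket} -> Cap = 1*3 = 3, Rod = 1*5 = 5, Widget = 1*5 = 5.
Iteration 2: components of {Cap,Rod,Widget} -> Clip = 5*2 = 10, Nut = 5*1 = 5, Plate = 3*2 = 6.
Iteration 3: no further components; recursion stops.
Total rows emitted: 7.

7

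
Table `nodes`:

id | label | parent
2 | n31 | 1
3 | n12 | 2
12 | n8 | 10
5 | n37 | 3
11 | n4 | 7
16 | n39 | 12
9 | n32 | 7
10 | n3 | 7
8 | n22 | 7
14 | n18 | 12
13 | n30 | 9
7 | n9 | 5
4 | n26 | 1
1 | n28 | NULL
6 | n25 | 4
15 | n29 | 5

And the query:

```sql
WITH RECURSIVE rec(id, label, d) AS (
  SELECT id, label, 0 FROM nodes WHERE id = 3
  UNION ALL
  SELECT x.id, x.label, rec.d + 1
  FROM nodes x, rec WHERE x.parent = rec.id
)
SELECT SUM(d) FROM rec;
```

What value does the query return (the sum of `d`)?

35

Base: id=3 (n12) at d 0.
Iteration 1: rows with parent in {3} -> n37 (id 5, d 1).
Iteration 2: rows with parent in {5} -> n9 (id 7, d 2), n29 (id 15, d 2).
Iteration 3: rows with parent in {7,15} -> n22 (id 8, d 3), n32 (id 9, d 3), n3 (id 10, d 3), n4 (id 11, d 3).
Iteration 4: rows with parent in {8,9,10,11} -> n8 (id 12, d 4), n30 (id 13, d 4).
Iteration 5: rows with parent in {12,13} -> n18 (id 14, d 5), n39 (id 16, d 5).
Iteration 6: no rows with parent in {14,16}; recursion stops.
SUM(d) = 0 + 1 + 2 + 2 + 3 + 3 + 3 + 3 + 4 + 4 + 5 + 5 = 35.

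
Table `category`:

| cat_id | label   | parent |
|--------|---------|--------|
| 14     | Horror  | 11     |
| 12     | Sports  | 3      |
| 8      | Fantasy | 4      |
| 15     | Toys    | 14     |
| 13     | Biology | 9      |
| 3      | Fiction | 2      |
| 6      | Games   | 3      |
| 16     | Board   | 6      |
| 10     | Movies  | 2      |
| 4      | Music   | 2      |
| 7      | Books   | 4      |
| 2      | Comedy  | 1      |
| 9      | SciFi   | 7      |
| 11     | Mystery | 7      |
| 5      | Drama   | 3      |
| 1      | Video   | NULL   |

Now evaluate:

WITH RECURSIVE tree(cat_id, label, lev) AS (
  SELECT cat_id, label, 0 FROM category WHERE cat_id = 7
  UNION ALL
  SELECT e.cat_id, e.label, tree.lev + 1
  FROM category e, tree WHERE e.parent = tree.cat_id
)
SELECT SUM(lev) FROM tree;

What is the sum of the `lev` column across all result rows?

Base: cat_id=7 (Books) at lev 0.
Iteration 1: rows with parent in {7} -> SciFi (id 9, lev 1), Mystery (id 11, lev 1).
Iteration 2: rows with parent in {9,11} -> Biology (id 13, lev 2), Horror (id 14, lev 2).
Iteration 3: rows with parent in {13,14} -> Toys (id 15, lev 3).
Iteration 4: no rows with parent in {15}; recursion stops.
SUM(lev) = 0 + 1 + 1 + 2 + 2 + 3 = 9.

9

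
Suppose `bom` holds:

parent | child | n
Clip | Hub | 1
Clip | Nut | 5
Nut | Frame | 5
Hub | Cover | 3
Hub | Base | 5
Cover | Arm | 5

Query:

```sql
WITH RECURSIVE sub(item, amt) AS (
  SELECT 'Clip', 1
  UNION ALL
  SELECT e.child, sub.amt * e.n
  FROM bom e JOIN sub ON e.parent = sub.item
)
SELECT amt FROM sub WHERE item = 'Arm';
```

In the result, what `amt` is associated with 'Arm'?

Base: (Clip, amt=1).
Iteration 1: components of {Clip} -> Hub = 1*1 = 1, Nut = 1*5 = 5.
Iteration 2: components of {Hub,Nut} -> Base = 1*5 = 5, Cover = 1*3 = 3, Frame = 5*5 = 25.
Iteration 3: components of {Base,Cover,Frame} -> Arm = 3*5 = 15.
Iteration 4: no further components; recursion stops.

15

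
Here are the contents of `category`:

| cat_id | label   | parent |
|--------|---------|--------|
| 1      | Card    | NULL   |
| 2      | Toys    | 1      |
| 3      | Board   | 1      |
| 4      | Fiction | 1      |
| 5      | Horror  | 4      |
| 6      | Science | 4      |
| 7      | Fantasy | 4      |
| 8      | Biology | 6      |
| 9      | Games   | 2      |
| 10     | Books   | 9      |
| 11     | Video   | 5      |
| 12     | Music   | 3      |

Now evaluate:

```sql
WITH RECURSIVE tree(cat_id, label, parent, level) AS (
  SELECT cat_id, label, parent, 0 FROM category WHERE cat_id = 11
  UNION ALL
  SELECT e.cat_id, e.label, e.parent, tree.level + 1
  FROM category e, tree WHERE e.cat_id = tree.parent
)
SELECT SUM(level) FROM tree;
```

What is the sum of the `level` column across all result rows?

6

Base: cat_id=11 (Video), parent=5, level 0.
Iteration 1: join on cat_id=5 -> Horror (id 5, parent=4, level 1).
Iteration 2: join on cat_id=4 -> Fiction (id 4, parent=1, level 2).
Iteration 3: join on cat_id=1 -> Card (id 1, parent=NULL, level 3).
Iteration 4: parent is NULL; no match; recursion stops.
SUM(level) = 0 + 1 + 2 + 3 = 6.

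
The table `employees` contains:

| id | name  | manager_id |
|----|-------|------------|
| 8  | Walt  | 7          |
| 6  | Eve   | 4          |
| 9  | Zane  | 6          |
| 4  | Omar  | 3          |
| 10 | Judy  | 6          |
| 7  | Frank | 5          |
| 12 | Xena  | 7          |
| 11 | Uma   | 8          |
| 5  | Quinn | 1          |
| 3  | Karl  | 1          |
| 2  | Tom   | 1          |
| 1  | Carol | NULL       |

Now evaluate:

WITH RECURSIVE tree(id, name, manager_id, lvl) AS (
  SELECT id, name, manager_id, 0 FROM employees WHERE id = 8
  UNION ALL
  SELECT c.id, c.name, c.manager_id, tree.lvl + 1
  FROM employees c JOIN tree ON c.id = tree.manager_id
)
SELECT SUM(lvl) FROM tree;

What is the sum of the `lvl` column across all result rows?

6

Base: id=8 (Walt), manager_id=7, lvl 0.
Iteration 1: join on id=7 -> Frank (id 7, manager_id=5, lvl 1).
Iteration 2: join on id=5 -> Quinn (id 5, manager_id=1, lvl 2).
Iteration 3: join on id=1 -> Carol (id 1, manager_id=NULL, lvl 3).
Iteration 4: manager_id is NULL; no match; recursion stops.
SUM(lvl) = 0 + 1 + 2 + 3 = 6.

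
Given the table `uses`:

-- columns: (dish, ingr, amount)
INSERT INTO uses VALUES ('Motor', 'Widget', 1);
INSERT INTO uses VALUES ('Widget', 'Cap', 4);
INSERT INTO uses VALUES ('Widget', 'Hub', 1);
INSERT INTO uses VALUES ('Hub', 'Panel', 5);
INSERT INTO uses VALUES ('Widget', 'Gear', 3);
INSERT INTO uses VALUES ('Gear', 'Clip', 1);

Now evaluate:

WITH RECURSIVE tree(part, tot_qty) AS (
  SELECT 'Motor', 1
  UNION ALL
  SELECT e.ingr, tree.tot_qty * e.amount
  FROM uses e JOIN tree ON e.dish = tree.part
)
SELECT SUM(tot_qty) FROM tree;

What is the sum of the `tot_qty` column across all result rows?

Base: (Motor, tot_qty=1).
Iteration 1: components of {Motor} -> Widget = 1*1 = 1.
Iteration 2: components of {Widget} -> Cap = 1*4 = 4, Gear = 1*3 = 3, Hub = 1*1 = 1.
Iteration 3: components of {Cap,Gear,Hub} -> Clip = 3*1 = 3, Panel = 1*5 = 5.
Iteration 4: no further components; recursion stops.
SUM(tot_qty) = 1 + 1 + 4 + 1 + 3 + 5 + 3 = 18.

18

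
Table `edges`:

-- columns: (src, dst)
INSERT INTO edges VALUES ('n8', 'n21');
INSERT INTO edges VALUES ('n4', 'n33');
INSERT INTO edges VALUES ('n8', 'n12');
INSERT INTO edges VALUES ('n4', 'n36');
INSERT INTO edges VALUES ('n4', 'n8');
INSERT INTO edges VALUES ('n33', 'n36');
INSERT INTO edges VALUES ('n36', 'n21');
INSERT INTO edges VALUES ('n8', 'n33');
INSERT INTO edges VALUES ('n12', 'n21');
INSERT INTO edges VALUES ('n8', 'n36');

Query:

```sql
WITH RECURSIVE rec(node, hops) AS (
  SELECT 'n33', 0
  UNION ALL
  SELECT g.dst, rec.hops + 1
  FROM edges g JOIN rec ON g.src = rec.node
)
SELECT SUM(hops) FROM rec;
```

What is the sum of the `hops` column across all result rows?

Base: (n33, hops=0).
Iteration 1: edges from {n33} -> (n36, hops=1).
Iteration 2: edges from {n36} -> (n21, hops=2).
Iteration 3: no outgoing edges from {n21}; recursion stops.
SUM(hops) = 0 + 1 + 2 = 3.

3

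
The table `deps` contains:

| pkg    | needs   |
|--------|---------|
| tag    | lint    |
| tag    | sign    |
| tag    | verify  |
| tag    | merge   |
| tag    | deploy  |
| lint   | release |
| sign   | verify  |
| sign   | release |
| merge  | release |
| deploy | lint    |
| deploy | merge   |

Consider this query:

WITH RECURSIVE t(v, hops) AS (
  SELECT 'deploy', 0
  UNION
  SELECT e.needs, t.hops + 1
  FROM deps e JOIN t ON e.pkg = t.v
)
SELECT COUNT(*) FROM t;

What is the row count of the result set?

Base: (deploy, hops=0).
Iteration 1: edges from {deploy} -> (lint, hops=1), (merge, hops=1).
Iteration 2: edges from {lint,merge} -> (release, hops=2). [UNION drops 1 duplicate row(s)]
Iteration 3: no outgoing edges from {release}; recursion stops.
Total rows emitted: 4.

4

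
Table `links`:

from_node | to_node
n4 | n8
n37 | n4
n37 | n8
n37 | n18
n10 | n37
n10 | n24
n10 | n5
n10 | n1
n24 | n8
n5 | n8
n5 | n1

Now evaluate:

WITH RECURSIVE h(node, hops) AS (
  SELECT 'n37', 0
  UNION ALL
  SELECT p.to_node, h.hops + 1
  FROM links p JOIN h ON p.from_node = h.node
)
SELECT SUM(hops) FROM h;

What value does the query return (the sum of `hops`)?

5

Base: (n37, hops=0).
Iteration 1: edges from {n37} -> (n18, hops=1), (n4, hops=1), (n8, hops=1).
Iteration 2: edges from {n18,n4,n8} -> (n8, hops=2).
Iteration 3: no outgoing edges from {n8}; recursion stops.
SUM(hops) = 0 + 1 + 1 + 1 + 2 = 5.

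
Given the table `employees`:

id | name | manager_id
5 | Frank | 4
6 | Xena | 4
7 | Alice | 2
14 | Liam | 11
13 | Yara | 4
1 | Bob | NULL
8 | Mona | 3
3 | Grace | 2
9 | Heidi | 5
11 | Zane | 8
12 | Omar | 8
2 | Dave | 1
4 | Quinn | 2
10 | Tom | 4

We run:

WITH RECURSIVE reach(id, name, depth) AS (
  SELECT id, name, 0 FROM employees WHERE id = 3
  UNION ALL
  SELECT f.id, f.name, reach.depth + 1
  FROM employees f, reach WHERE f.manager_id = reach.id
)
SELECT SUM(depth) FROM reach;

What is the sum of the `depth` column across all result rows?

8

Base: id=3 (Grace) at depth 0.
Iteration 1: rows with manager_id in {3} -> Mona (id 8, depth 1).
Iteration 2: rows with manager_id in {8} -> Zane (id 11, depth 2), Omar (id 12, depth 2).
Iteration 3: rows with manager_id in {11,12} -> Liam (id 14, depth 3).
Iteration 4: no rows with manager_id in {14}; recursion stops.
SUM(depth) = 0 + 1 + 2 + 2 + 3 = 8.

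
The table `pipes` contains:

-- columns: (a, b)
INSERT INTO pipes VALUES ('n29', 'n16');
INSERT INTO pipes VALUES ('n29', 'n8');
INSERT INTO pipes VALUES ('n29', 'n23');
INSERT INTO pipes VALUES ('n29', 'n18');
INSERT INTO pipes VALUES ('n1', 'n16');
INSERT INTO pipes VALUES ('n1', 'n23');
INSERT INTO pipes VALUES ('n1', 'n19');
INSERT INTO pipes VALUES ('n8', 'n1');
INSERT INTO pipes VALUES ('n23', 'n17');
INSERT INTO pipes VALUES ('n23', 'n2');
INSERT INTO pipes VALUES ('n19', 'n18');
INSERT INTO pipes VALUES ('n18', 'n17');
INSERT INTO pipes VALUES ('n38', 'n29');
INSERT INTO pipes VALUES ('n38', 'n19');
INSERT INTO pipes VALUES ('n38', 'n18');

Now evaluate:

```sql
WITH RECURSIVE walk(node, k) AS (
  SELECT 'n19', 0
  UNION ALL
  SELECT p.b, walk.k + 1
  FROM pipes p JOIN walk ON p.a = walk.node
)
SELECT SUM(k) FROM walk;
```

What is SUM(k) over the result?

Base: (n19, k=0).
Iteration 1: edges from {n19} -> (n18, k=1).
Iteration 2: edges from {n18} -> (n17, k=2).
Iteration 3: no outgoing edges from {n17}; recursion stops.
SUM(k) = 0 + 1 + 2 = 3.

3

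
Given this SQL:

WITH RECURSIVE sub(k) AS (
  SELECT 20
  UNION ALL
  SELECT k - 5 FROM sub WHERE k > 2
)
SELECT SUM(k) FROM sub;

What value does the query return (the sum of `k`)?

50

Base: k=20.
Iteration 1: 20 > 2 holds -> k = 20 - 5 = 15.
Iteration 2: 15 > 2 holds -> k = 15 - 5 = 10.
Iteration 3: 10 > 2 holds -> k = 10 - 5 = 5.
Iteration 4: 5 > 2 holds -> k = 5 - 5 = 0.
Iteration 5: 0 > 2 fails; recursion stops.
SUM(k) = 20 + 15 + 10 + 5 + 0 = 50.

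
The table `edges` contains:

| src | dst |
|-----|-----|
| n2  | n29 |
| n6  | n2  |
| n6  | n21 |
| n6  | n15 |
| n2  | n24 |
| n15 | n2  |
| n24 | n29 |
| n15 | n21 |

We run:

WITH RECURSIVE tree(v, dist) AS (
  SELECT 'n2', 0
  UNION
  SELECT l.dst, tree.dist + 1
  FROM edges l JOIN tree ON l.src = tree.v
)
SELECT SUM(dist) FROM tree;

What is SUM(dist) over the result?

4

Base: (n2, dist=0).
Iteration 1: edges from {n2} -> (n24, dist=1), (n29, dist=1).
Iteration 2: edges from {n24,n29} -> (n29, dist=2).
Iteration 3: no outgoing edges from {n29}; recursion stops.
SUM(dist) = 0 + 1 + 1 + 2 = 4.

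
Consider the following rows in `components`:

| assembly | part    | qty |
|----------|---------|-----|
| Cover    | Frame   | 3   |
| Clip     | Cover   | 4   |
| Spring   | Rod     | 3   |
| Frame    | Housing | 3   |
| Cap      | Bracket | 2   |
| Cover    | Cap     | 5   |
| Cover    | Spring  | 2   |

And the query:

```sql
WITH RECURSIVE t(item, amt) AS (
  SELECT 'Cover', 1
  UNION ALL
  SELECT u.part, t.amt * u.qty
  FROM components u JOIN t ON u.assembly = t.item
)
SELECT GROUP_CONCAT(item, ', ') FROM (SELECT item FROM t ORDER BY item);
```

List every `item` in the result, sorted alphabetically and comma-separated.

Bracket, Cap, Cover, Frame, Housing, Rod, Spring

Base: (Cover, amt=1).
Iteration 1: components of {Cover} -> Cap = 1*5 = 5, Frame = 1*3 = 3, Spring = 1*2 = 2.
Iteration 2: components of {Cap,Frame,Spring} -> Bracket = 5*2 = 10, Housing = 3*3 = 9, Rod = 2*3 = 6.
Iteration 3: no further components; recursion stops.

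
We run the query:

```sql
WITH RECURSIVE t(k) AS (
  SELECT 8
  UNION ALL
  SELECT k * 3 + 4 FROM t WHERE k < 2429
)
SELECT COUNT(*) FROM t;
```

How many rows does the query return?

7

Base: k=8.
Iteration 1: 8 < 2429 holds -> k = 8 * 3 + 4 = 28.
Iteration 2: 28 < 2429 holds -> k = 28 * 3 + 4 = 88.
Iteration 3: 88 < 2429 holds -> k = 88 * 3 + 4 = 268.
Iteration 4: 268 < 2429 holds -> k = 268 * 3 + 4 = 808.
Iteration 5: 808 < 2429 holds -> k = 808 * 3 + 4 = 2428.
Iteration 6: 2428 < 2429 holds -> k = 2428 * 3 + 4 = 7288.
Iteration 7: 7288 < 2429 fails; recursion stops.
Total rows emitted: 7.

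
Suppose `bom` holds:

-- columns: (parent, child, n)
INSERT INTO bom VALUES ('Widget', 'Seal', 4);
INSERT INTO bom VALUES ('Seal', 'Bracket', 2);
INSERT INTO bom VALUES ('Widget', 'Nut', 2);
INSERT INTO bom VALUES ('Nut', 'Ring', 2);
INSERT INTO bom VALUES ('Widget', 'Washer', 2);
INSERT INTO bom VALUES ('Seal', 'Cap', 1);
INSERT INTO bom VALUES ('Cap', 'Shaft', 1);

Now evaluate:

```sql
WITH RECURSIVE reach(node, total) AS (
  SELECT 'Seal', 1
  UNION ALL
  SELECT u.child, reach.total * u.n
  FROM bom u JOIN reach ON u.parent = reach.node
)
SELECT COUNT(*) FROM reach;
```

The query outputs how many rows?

Base: (Seal, total=1).
Iteration 1: components of {Seal} -> Bracket = 1*2 = 2, Cap = 1*1 = 1.
Iteration 2: components of {Bracket,Cap} -> Shaft = 1*1 = 1.
Iteration 3: no further components; recursion stops.
Total rows emitted: 4.

4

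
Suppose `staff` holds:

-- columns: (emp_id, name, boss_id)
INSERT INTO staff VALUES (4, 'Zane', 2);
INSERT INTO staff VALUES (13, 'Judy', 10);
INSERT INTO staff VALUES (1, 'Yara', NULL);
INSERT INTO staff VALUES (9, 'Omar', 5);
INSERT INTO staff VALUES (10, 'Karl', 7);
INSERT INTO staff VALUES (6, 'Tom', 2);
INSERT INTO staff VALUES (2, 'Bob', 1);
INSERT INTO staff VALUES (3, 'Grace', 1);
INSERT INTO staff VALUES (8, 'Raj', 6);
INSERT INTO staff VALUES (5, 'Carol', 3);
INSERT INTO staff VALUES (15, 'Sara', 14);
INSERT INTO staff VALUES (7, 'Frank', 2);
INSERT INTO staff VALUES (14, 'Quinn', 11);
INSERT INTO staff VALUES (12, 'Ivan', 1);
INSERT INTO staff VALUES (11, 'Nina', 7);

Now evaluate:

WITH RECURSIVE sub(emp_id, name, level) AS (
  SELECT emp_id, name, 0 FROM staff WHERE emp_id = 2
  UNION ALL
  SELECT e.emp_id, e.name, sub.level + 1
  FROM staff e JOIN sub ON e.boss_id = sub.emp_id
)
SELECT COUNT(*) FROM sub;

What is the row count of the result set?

10

Base: emp_id=2 (Bob) at level 0.
Iteration 1: rows with boss_id in {2} -> Zane (id 4, level 1), Tom (id 6, level 1), Frank (id 7, level 1).
Iteration 2: rows with boss_id in {4,6,7} -> Raj (id 8, level 2), Karl (id 10, level 2), Nina (id 11, level 2).
Iteration 3: rows with boss_id in {8,10,11} -> Judy (id 13, level 3), Quinn (id 14, level 3).
Iteration 4: rows with boss_id in {13,14} -> Sara (id 15, level 4).
Iteration 5: no rows with boss_id in {15}; recursion stops.
Total rows emitted: 10.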